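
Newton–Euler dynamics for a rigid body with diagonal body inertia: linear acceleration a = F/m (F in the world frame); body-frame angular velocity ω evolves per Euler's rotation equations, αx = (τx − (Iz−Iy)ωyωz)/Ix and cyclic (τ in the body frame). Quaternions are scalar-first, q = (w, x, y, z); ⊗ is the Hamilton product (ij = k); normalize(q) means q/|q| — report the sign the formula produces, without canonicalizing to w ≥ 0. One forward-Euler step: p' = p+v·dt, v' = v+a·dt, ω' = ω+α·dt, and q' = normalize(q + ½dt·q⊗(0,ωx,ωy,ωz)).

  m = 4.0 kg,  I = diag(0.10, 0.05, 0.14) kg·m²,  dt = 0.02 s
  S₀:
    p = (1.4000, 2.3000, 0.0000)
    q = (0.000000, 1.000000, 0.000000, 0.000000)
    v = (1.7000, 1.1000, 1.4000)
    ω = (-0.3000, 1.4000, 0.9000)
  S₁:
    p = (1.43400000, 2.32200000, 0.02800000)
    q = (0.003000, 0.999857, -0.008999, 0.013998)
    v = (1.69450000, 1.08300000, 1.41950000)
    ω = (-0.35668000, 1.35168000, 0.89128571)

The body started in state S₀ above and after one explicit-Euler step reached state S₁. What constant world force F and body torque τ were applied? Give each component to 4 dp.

rate change Δω = (-0.05668000, -0.04832000, -0.00871429)
precession coupling = (0.1134, 0.0108, 0.0210)
applied torque τ = (-0.1700, -0.1100, -0.0400)
velocity change Δv = (-0.00550000, -0.01700000, 0.01950000)
F = m·Δv/dt = (-1.1000, -3.4000, 3.9000)

F = (-1.1000, -3.4000, 3.9000)
τ = (-0.1700, -0.1100, -0.0400)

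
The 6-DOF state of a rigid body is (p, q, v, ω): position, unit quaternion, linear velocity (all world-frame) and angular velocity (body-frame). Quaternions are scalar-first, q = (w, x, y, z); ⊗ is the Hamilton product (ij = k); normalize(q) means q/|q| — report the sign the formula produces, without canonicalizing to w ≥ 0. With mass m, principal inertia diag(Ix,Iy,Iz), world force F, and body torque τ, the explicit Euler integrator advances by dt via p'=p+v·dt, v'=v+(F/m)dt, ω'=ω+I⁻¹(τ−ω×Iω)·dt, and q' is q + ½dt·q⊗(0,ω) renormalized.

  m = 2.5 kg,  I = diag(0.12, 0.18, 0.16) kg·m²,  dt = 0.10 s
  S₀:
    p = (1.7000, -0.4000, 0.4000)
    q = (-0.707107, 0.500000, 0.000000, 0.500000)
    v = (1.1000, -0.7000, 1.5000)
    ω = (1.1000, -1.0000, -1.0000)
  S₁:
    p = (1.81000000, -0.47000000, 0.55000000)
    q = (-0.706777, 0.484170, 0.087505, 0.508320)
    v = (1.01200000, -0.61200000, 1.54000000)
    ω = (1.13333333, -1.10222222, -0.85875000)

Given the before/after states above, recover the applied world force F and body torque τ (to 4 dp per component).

F = (-2.2000, 2.2000, 1.0000)
τ = (0.0200, -0.1400, 0.1600)

rate change Δω = (0.03333333, -0.10222222, 0.14125000)
ω₀×(Iω₀) = (-0.0200, 0.0440, -0.0660)
τ = I·(Δω/dt) + ω₀×(Iω₀) = (0.0200, -0.1400, 0.1600)
v₁ − v₀ = (-0.08800000, 0.08800000, 0.04000000)
F = m·Δv/dt = (-2.2000, 2.2000, 1.0000)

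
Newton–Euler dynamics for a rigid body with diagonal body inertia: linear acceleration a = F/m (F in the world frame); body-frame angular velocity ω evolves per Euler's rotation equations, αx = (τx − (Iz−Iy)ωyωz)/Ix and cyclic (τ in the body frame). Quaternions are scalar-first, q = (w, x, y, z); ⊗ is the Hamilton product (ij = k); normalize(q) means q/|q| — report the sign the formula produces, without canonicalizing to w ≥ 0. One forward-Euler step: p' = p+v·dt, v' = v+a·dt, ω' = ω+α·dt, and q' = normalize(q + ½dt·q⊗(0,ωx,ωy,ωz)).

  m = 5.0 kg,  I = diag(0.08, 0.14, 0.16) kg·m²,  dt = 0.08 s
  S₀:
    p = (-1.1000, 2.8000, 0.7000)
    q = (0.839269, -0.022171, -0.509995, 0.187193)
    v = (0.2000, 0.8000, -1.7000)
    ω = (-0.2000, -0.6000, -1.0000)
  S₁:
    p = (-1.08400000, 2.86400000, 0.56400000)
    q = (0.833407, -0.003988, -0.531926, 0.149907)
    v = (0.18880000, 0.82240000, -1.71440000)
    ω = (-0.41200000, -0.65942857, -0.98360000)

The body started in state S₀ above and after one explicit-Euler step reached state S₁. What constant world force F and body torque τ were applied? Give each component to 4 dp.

F = (-0.7000, 1.4000, -0.9000)
τ = (-0.2000, -0.1200, 0.0400)

v₁ − v₀ = (-0.01120000, 0.02240000, -0.01440000)
m·(v₁−v₀)/dt = (-0.7000, 1.4000, -0.9000)
rate change Δω = (-0.21200000, -0.05942857, 0.01640000)
τ = I·(Δω/dt) + ω₀×(Iω₀) = (-0.2000, -0.1200, 0.0400)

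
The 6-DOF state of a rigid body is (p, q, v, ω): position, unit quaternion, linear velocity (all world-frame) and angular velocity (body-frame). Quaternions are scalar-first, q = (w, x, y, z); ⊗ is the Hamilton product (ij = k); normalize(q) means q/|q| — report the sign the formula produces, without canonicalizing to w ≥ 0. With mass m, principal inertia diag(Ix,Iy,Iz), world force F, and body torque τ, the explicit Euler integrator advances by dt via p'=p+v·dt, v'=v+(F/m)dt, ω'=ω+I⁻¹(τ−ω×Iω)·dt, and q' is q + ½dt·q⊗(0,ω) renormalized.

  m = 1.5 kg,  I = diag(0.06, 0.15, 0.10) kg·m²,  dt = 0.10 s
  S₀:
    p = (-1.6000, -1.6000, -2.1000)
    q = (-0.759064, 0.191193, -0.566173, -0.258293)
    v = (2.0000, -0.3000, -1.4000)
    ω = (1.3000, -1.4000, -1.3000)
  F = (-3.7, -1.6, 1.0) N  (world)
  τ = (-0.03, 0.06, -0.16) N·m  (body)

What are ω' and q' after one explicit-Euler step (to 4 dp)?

ω' = (1.4017, -1.4051, -1.2962)
q' = (-0.8224, 0.1595, -0.5140, -0.1843)

ω×(Iω) gyroscopic = (-0.0910, 0.0676, -0.1638)
angular accel α = (1.0167, -0.0507, 0.0380)
new body rate ω' = (1.4017, -1.4051, -1.2962)
2q̇ = q⊗(0,ω) = (-1.3769740, -0.6123685, 0.9754596, 1.4551379)
q + ½dt·q⊗(0,ω), renormalized = (-0.8224, 0.1595, -0.5140, -0.1843)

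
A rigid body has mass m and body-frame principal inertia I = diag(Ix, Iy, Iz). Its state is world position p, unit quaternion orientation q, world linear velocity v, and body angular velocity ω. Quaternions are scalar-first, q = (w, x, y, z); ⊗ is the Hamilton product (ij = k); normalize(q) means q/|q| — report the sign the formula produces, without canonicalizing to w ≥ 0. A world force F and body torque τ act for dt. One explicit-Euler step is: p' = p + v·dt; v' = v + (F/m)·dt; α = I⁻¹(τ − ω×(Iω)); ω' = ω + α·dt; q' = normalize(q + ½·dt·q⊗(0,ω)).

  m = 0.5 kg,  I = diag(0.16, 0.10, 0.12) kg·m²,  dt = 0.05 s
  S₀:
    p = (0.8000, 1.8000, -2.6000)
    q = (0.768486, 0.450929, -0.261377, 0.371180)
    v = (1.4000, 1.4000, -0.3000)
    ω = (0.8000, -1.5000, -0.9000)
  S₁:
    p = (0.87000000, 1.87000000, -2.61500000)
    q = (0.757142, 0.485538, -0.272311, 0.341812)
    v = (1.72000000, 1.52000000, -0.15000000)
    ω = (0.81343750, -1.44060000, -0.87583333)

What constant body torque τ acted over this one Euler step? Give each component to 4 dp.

τ = (0.0700, 0.0900, 0.1300)

ω₁ − ω₀ = (0.01343750, 0.05940000, 0.02416667)
I·α + gyro = (0.0700, 0.0900, 0.1300)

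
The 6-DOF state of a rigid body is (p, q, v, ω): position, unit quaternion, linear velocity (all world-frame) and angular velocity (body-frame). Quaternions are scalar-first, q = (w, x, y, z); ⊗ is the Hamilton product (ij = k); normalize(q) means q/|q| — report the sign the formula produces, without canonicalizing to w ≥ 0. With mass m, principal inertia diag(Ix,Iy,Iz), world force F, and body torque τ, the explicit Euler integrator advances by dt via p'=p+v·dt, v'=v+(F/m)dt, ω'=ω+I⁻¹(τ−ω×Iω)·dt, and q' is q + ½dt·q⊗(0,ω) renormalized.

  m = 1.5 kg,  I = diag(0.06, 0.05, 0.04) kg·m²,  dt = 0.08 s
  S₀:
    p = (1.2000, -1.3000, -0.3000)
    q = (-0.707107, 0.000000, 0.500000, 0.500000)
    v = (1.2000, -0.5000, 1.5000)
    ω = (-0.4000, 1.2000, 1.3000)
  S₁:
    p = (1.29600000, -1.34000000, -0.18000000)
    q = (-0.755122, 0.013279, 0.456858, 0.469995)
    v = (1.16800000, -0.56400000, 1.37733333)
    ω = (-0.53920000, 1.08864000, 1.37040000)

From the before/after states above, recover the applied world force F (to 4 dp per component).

velocity change Δv = (-0.03200000, -0.06400000, -0.12266667)
m·(v₁−v₀)/dt = (-0.6000, -1.2000, -2.3000)

F = (-0.6000, -1.2000, -2.3000)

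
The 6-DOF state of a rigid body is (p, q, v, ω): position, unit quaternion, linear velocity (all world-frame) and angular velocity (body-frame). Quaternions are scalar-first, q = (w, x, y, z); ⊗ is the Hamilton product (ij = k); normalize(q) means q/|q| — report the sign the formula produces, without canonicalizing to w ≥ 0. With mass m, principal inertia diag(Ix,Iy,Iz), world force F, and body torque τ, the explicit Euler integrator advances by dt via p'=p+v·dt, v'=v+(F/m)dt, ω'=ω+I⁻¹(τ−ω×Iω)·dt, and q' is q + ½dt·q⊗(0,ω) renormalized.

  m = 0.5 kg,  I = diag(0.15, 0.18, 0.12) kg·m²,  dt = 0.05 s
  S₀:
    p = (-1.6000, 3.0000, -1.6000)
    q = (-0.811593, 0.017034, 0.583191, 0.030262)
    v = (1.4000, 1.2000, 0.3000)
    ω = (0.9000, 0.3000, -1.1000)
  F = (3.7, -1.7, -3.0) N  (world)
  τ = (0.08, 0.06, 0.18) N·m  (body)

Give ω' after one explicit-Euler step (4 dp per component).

α = I⁻¹(τ − ω×Iω) = (0.4013, 0.4983, 1.4325)
new body rate ω' = (0.9201, 0.3249, -1.0284)

ω' = (0.9201, 0.3249, -1.0284)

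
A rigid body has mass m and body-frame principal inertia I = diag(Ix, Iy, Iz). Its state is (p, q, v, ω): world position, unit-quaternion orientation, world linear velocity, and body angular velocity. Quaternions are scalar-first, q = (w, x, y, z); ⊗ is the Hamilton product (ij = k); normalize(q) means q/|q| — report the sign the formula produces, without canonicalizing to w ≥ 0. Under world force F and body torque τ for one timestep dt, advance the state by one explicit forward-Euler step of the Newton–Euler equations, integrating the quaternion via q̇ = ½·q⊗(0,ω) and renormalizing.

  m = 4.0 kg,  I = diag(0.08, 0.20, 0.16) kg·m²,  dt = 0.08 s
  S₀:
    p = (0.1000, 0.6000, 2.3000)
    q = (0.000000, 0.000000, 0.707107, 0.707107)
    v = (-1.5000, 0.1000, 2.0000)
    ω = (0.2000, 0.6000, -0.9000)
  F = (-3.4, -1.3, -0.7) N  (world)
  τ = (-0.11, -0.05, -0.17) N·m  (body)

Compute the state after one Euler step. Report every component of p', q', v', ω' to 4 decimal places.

p' = (-0.0200, 0.6080, 2.4600)
q' = (0.0085, -0.0424, 0.7121, 0.7008)
v' = (-1.5680, 0.0740, 1.9860)
ω' = (0.0684, 0.5742, -0.9922)

(τ − ω×Iω)/I = (-1.6450, -0.3220, -1.1525)
ω' = ω + α·dt = (0.0684, 0.5742, -0.9922)
2q̇ = q⊗(0,ω) = (0.2121321, -1.0606605, 0.1414214, -0.1414214)
updated quaternion q' = (0.0085, -0.0424, 0.7121, 0.7008)
a = F/m = (-0.8500, -0.3250, -0.1750)
p' = p + v·dt = (-0.0200, 0.6080, 2.4600)
v + (F/m)dt = (-1.5680, 0.0740, 1.9860)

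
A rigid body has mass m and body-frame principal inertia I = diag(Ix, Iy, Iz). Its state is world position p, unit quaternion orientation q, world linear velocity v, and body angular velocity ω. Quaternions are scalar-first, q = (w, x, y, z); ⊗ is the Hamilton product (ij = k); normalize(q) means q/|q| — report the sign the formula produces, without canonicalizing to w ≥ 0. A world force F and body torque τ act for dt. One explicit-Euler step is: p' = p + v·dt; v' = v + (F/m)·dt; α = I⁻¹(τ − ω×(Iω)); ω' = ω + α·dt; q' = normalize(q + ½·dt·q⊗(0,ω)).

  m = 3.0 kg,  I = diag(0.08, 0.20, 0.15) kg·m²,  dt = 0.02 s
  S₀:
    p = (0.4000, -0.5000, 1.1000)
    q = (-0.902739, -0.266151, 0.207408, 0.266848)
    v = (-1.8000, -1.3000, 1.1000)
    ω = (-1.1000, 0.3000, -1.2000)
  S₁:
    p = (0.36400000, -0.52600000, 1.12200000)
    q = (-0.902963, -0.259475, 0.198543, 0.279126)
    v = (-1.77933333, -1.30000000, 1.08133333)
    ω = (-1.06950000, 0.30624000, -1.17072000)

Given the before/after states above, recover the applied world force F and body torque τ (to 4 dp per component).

F = (3.1000, 0.0000, -2.8000)
τ = (0.1400, -0.0300, 0.1800)

Δω = ω₁−ω₀ = (0.03050000, 0.00624000, 0.02928000)
ω₀×(Iω₀) = (0.0180, -0.0924, -0.0396)
I·α + gyro = (0.1400, -0.0300, 0.1800)
velocity change Δv = (0.02066667, 0.00000000, -0.01866667)
applied force F = (3.1000, 0.0000, -2.8000)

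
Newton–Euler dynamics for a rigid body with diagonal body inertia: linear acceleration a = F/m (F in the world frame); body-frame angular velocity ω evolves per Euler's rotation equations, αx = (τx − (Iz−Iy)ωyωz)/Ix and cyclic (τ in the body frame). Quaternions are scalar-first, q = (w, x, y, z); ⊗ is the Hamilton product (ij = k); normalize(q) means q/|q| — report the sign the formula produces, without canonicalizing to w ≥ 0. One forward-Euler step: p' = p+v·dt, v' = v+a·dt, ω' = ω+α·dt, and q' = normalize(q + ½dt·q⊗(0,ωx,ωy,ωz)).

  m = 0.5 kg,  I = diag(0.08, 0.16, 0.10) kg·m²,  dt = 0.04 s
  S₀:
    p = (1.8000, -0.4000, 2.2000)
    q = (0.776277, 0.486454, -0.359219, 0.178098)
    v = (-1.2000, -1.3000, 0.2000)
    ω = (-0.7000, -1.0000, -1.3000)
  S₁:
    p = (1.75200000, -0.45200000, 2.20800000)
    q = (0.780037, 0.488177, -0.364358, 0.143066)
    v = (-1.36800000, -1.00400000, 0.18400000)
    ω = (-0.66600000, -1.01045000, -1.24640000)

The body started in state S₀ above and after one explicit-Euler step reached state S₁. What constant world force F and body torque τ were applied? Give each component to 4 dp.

Δv = v₁−v₀ = (-0.16800000, 0.29600000, -0.01600000)
m·(v₁−v₀)/dt = (-2.1000, 3.7000, -0.2000)
ω₁ − ω₀ = (0.03400000, -0.01045000, 0.05360000)
precession coupling = (-0.0780, -0.0182, 0.0560)
applied torque τ = (-0.0100, -0.0600, 0.1900)

F = (-2.1000, 3.7000, -0.2000)
τ = (-0.0100, -0.0600, 0.1900)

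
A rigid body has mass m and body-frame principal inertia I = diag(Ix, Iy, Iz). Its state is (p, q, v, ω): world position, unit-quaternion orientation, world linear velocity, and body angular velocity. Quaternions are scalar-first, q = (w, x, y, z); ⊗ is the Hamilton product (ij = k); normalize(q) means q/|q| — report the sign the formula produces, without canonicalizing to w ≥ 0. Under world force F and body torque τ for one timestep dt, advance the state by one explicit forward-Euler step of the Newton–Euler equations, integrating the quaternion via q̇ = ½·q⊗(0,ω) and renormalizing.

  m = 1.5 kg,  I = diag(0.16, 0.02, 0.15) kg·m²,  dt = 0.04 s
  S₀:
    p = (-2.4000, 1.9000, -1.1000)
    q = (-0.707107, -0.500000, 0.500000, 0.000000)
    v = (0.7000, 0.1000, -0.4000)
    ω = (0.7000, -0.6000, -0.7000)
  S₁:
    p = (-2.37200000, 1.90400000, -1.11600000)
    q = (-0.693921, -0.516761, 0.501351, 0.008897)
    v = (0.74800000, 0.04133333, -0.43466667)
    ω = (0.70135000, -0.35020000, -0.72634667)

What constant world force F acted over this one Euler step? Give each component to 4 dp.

velocity change Δv = (0.04800000, -0.05866667, -0.03466667)
F = m·Δv/dt = (1.8000, -2.2000, -1.3000)

F = (1.8000, -2.2000, -1.3000)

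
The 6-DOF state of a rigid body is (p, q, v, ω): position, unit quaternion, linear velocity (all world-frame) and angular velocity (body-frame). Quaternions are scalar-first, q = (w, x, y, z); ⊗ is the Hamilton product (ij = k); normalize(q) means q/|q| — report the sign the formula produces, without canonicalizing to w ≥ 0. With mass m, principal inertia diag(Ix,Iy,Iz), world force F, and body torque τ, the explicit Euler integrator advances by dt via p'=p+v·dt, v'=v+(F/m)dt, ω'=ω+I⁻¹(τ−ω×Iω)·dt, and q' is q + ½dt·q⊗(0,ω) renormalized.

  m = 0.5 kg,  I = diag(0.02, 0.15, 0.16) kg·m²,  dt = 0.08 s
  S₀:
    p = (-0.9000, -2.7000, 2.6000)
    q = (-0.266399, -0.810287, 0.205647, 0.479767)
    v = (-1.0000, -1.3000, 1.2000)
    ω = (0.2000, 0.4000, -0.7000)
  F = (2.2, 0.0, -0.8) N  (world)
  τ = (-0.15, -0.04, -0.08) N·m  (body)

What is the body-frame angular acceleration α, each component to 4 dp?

α = (-7.3600, -0.3973, -0.5650)

gyro term ω×Iω = (-0.0028, 0.0196, 0.0104)
angular accel α = (-7.3600, -0.3973, -0.5650)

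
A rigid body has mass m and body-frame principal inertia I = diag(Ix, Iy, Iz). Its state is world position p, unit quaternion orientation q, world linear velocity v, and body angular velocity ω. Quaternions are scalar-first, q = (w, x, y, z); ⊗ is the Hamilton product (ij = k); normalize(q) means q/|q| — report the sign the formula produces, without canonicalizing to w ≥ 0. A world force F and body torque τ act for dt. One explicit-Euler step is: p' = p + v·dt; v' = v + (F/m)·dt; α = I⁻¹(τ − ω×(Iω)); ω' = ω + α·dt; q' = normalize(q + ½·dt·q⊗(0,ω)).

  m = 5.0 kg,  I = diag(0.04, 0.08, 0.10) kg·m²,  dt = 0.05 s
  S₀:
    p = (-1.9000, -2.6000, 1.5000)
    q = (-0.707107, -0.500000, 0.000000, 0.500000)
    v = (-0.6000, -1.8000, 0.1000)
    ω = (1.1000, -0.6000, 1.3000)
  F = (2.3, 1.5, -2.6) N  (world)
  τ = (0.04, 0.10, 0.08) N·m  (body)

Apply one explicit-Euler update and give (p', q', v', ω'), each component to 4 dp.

p' = (-1.9300, -2.6900, 1.5050)
q' = (-0.7089, -0.5114, 0.0406, 0.4840)
v' = (-0.5770, -1.7850, 0.0740)
ω' = (1.1695, -0.4839, 1.3532)

a = F/m = (0.4600, 0.3000, -0.5200)
new position p' = (-1.9300, -2.6900, 1.5050)
new velocity v' = (-0.5770, -1.7850, 0.0740)
α = I⁻¹(τ − ω×Iω) = (1.3900, 2.3225, 1.0640)
new body rate ω' = (1.1695, -0.4839, 1.3532)
q⊗(0,ω) = (-0.1000000, -0.4778177, 1.6242642, -0.6192391)
q + ½dt·q⊗(0,ω), renormalized = (-0.7089, -0.5114, 0.0406, 0.4840)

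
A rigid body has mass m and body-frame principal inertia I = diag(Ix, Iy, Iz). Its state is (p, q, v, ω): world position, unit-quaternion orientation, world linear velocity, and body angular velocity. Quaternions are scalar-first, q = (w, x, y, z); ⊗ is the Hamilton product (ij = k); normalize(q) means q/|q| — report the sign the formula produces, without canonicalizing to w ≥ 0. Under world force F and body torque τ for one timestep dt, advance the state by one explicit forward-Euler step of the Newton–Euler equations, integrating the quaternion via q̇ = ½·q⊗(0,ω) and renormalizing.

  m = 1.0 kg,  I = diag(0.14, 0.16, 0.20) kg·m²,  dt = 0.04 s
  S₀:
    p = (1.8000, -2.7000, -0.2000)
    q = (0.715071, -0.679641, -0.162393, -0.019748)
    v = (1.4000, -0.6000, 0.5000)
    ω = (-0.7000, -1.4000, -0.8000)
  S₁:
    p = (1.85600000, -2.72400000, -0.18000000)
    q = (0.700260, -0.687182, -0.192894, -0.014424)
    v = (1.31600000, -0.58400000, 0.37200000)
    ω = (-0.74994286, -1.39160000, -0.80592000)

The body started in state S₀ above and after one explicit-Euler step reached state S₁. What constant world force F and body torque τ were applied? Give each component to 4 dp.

F = (-2.1000, 0.4000, -3.2000)
τ = (-0.1300, 0.0000, -0.0100)

Δv = v₁−v₀ = (-0.08400000, 0.01600000, -0.12800000)
m·(v₁−v₀)/dt = (-2.1000, 0.4000, -3.2000)
rate change Δω = (-0.04994286, 0.00840000, -0.00592000)
ω₀×(Iω₀) = (0.0448, -0.0336, 0.0196)
I·α + gyro = (-0.1300, 0.0000, -0.0100)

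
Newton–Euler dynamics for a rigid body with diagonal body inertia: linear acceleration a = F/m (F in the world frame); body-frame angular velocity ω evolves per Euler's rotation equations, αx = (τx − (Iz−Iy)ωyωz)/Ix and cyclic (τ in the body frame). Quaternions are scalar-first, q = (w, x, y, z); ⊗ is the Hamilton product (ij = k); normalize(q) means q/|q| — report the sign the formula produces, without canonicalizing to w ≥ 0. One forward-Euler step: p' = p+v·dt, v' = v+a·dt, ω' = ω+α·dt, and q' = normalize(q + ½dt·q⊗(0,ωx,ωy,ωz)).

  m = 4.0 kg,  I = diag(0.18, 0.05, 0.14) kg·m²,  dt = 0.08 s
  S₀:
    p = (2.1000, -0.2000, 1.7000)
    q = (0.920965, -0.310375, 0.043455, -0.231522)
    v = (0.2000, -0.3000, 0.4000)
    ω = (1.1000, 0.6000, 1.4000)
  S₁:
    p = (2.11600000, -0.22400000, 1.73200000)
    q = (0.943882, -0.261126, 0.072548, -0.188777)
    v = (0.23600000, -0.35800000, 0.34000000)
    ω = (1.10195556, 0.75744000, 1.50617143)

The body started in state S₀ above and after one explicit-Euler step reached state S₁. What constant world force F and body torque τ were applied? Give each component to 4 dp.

Δv = v₁−v₀ = (0.03600000, -0.05800000, -0.06000000)
m·(v₁−v₀)/dt = (1.8000, -2.9000, -3.0000)
ω₁ − ω₀ = (0.00195556, 0.15744000, 0.10617143)
τ = I·(Δω/dt) + ω₀×(Iω₀) = (0.0800, 0.1600, 0.1000)

F = (1.8000, -2.9000, -3.0000)
τ = (0.0800, 0.1600, 0.1000)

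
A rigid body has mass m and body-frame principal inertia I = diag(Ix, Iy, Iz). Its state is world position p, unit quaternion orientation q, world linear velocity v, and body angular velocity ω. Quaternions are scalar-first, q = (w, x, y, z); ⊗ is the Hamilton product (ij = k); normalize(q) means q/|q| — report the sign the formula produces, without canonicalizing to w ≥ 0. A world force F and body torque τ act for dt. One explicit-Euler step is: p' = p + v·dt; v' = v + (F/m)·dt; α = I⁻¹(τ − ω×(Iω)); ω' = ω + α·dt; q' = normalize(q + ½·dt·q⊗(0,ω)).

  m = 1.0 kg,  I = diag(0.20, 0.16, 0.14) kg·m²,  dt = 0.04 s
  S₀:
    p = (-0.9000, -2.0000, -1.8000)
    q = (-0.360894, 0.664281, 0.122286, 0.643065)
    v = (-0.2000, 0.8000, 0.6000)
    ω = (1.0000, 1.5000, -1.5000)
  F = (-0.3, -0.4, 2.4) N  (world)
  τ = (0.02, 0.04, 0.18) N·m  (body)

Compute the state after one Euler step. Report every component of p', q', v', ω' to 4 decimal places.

p' = (-0.9080, -1.9680, -1.7760)
q' = (-0.3582, 0.6334, 0.1441, 0.6706)
v' = (-0.2120, 0.7840, 0.6960)
ω' = (0.9950, 1.5325, -1.4314)

a = F/m = (-0.3000, -0.4000, 2.4000)
p' = p + v·dt = (-0.9080, -1.9680, -1.7760)
v' = v + a·dt = (-0.2120, 0.7840, 0.6960)
ω×(Iω) gyroscopic = (0.0450, -0.0900, -0.0600)
angular accel α = (-0.1250, 0.8125, 1.7143)
new body rate ω' = (0.9950, 1.5325, -1.4314)
Hamilton product q⊗(0,ω) = (0.1168875, -1.5089205, 1.0981455, 1.4154765)
q' = normalize(q + ½dt·q⊗(0,ω)) = (-0.3582, 0.6334, 0.1441, 0.6706)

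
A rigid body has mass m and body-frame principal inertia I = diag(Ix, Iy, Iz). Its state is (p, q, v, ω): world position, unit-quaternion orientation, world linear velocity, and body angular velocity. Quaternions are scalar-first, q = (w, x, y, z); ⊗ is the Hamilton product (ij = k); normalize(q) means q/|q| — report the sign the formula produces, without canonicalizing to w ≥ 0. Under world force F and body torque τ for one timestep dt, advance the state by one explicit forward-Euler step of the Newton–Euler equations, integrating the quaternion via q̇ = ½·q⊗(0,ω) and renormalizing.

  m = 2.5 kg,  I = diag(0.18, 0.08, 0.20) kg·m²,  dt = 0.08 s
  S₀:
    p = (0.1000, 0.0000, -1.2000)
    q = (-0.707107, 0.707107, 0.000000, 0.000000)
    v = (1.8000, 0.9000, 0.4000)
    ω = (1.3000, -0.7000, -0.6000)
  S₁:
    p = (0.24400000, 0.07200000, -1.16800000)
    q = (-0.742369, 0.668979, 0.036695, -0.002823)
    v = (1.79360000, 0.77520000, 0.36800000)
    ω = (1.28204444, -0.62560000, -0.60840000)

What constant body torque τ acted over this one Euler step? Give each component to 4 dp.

rate change Δω = (-0.01795556, 0.07440000, -0.00840000)
precession coupling = (0.0504, 0.0156, 0.0910)
I·α + gyro = (0.0100, 0.0900, 0.0700)

τ = (0.0100, 0.0900, 0.0700)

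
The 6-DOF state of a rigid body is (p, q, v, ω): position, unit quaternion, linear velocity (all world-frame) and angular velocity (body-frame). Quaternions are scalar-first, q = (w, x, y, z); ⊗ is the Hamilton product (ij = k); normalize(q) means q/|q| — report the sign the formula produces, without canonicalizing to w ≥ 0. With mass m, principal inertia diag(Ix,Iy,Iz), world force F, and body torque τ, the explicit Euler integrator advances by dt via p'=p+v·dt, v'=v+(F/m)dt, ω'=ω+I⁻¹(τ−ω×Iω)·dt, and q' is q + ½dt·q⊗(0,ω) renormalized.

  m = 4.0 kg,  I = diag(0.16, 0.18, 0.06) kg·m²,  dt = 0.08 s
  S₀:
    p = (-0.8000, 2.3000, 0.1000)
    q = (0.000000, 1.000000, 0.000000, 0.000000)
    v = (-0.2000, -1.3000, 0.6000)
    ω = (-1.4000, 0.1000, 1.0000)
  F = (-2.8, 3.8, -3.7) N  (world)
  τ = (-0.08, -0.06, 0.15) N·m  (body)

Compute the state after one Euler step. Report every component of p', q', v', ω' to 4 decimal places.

p' = (-0.8160, 2.1960, 0.1480)
q' = (0.0559, 0.9976, -0.0399, 0.0040)
v' = (-0.2560, -1.2240, 0.5260)
ω' = (-1.4340, 0.1356, 1.2037)

p + v·dt = (-0.8160, 2.1960, 0.1480)
v + (F/m)dt = (-0.2560, -1.2240, 0.5260)
ω×(Iω) gyroscopic = (-0.0120, -0.1400, -0.0028)
angular accel α = (-0.4250, 0.4444, 2.5467)
ω + α·dt = (-1.4340, 0.1356, 1.2037)
q⊗(0,ω) = (1.4000000, 0.0000000, -1.0000000, 0.1000000)
q + ½dt·q⊗(0,ω), renormalized = (0.0559, 0.9976, -0.0399, 0.0040)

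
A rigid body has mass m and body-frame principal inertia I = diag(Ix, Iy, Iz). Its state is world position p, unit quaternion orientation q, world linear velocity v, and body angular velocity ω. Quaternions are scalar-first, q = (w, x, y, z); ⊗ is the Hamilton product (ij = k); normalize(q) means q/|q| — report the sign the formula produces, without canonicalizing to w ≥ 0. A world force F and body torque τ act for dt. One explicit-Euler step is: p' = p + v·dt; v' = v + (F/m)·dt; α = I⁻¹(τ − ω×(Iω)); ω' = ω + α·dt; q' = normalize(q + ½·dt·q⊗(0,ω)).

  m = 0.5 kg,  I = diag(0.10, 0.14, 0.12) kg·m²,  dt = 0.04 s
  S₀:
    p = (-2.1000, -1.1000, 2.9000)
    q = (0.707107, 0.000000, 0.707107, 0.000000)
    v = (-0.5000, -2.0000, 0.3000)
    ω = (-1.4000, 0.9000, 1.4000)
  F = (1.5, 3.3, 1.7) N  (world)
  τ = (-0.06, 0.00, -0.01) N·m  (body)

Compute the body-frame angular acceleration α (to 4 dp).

α = (-0.3480, -0.2800, 0.3367)

ω×(Iω) gyroscopic = (-0.0252, 0.0392, -0.0504)
α = I⁻¹(τ − ω×Iω) = (-0.3480, -0.2800, 0.3367)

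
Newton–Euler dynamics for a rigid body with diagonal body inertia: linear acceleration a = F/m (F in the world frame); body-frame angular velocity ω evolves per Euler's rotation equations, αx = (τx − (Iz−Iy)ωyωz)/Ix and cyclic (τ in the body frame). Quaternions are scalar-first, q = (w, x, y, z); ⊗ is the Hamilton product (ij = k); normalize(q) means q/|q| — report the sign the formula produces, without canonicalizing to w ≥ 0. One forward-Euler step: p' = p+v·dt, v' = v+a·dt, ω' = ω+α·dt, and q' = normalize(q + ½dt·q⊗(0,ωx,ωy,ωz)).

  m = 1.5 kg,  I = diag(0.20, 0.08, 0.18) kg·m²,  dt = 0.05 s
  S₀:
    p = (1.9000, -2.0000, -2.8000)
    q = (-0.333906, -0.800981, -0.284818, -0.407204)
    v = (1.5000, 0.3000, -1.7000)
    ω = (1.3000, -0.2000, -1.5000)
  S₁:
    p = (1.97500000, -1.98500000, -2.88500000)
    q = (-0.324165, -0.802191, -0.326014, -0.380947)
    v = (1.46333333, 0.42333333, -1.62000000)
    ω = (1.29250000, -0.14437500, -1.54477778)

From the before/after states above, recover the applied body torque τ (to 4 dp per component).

Δω = ω₁−ω₀ = (-0.00750000, 0.05562500, -0.04477778)
applied torque τ = (0.0000, 0.0500, -0.1300)

τ = (0.0000, 0.0500, -0.1300)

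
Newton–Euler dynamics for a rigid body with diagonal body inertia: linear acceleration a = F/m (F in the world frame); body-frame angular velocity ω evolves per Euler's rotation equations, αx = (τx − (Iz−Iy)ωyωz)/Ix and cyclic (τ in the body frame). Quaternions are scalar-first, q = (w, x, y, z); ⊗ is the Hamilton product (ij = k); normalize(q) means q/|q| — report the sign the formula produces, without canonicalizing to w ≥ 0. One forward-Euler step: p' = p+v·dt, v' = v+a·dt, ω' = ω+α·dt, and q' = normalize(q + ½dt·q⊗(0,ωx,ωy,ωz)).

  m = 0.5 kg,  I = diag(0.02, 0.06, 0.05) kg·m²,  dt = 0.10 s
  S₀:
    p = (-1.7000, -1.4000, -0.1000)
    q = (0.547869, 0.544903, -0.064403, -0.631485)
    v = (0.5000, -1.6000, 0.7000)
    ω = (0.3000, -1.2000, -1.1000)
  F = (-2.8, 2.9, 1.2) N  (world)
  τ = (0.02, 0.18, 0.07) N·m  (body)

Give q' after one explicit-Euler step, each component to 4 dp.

q' = (0.4994, 0.5170, -0.0765, -0.6910)

2q̇ = q⊗(0,ω) = (-0.9353880, -0.5225780, -0.2474950, -1.2372186)
updated quaternion q' = (0.4994, 0.5170, -0.0765, -0.6910)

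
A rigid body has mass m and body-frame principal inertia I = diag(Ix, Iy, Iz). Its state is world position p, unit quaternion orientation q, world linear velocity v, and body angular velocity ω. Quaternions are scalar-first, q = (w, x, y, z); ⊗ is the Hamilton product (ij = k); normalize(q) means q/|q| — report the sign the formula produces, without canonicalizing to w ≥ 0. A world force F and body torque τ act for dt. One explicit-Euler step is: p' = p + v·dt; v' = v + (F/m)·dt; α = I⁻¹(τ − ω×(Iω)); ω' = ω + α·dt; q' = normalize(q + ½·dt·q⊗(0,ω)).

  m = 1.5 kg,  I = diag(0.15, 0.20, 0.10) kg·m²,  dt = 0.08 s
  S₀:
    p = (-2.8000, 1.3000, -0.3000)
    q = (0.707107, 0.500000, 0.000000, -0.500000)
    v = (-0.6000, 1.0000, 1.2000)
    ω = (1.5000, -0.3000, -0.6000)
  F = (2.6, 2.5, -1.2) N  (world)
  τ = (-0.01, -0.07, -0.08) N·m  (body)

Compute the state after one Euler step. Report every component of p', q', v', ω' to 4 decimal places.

p' = (-2.8480, 1.3800, -0.2040)
q' = (0.6637, 0.5353, -0.0264, -0.5218)
v' = (-0.4613, 1.1333, 1.1360)
ω' = (1.5043, -0.3100, -0.6460)

precession coupling ω×(Iω) = (-0.0180, -0.0450, -0.0225)
(τ − ω×Iω)/I = (0.0533, -0.1250, -0.5750)
ω + α·dt = (1.5043, -0.3100, -0.6460)
2q̇ = q⊗(0,ω) = (-1.0500000, 0.9106605, -0.6621321, -0.5742642)
updated quaternion q' = (0.6637, 0.5353, -0.0264, -0.5218)
a = (1.7333, 1.6667, -0.8000)
p + v·dt = (-2.8480, 1.3800, -0.2040)
v' = v + a·dt = (-0.4613, 1.1333, 1.1360)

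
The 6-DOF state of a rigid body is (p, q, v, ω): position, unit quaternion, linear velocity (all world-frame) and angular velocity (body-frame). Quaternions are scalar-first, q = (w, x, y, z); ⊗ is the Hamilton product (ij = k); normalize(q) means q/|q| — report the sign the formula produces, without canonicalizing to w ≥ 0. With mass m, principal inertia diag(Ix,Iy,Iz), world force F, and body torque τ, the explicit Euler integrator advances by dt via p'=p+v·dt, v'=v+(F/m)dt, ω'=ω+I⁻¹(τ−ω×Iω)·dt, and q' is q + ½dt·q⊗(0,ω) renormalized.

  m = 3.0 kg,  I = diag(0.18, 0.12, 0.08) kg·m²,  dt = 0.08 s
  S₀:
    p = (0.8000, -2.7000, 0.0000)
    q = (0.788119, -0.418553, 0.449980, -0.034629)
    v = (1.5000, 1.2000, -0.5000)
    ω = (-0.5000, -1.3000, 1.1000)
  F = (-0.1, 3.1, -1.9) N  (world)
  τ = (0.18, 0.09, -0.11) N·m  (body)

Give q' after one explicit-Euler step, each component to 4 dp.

q⊗(0,ω) = (0.4137894, 0.0559008, -0.5468319, 1.6360398)
q' = normalize(q + ½dt·q⊗(0,ω)) = (0.8027, -0.4153, 0.4270, 0.0307)

q' = (0.8027, -0.4153, 0.4270, 0.0307)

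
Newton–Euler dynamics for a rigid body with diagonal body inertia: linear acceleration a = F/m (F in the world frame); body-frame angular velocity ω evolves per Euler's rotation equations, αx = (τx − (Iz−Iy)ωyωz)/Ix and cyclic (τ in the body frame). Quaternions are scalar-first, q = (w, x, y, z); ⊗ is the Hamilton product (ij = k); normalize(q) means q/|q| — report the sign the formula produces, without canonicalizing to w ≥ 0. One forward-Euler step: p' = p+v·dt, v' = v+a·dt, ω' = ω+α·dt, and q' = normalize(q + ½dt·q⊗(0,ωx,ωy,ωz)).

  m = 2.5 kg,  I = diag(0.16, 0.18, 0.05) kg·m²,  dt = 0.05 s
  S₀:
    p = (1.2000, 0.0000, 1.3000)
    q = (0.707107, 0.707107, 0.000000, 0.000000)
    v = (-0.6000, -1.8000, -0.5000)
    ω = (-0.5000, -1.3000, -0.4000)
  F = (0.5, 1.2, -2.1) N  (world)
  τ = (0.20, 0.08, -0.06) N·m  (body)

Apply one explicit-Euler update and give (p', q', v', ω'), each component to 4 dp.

a = (0.2000, 0.4800, -0.8400)
new position p' = (1.1700, -0.0900, 1.2750)
v + (F/m)dt = (-0.5900, -1.7760, -0.5420)
(τ − ω×Iω)/I = (1.6725, 0.3222, -1.4600)
new body rate ω' = (-0.4164, -1.2839, -0.4730)
Hamilton product q⊗(0,ω) = (0.3535535, -0.3535535, -0.6363963, -1.2020819)
updated quaternion q' = (0.7155, 0.6978, -0.0159, -0.0300)

p' = (1.1700, -0.0900, 1.2750)
q' = (0.7155, 0.6978, -0.0159, -0.0300)
v' = (-0.5900, -1.7760, -0.5420)
ω' = (-0.4164, -1.2839, -0.4730)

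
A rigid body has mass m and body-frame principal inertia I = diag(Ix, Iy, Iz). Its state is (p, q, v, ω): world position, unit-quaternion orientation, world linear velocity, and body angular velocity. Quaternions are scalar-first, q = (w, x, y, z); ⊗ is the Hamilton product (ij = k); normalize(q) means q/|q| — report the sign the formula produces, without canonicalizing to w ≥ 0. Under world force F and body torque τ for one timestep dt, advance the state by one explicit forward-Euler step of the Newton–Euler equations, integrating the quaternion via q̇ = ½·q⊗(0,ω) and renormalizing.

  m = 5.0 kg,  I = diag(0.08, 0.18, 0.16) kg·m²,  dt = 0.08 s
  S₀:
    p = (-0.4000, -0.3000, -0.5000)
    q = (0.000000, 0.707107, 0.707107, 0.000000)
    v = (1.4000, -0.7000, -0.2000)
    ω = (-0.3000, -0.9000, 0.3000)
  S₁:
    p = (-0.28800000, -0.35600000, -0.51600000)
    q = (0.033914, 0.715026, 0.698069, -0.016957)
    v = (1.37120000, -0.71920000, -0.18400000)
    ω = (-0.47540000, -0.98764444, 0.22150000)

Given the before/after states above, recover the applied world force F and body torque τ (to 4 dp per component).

ω₁ − ω₀ = (-0.17540000, -0.08764444, -0.07850000)
gyro term ω₀×Iω₀ = (0.0054, 0.0072, 0.0270)
I·α + gyro = (-0.1700, -0.1900, -0.1300)
v₁ − v₀ = (-0.02880000, -0.01920000, 0.01600000)
F = m·Δv/dt = (-1.8000, -1.2000, 1.0000)

F = (-1.8000, -1.2000, 1.0000)
τ = (-0.1700, -0.1900, -0.1300)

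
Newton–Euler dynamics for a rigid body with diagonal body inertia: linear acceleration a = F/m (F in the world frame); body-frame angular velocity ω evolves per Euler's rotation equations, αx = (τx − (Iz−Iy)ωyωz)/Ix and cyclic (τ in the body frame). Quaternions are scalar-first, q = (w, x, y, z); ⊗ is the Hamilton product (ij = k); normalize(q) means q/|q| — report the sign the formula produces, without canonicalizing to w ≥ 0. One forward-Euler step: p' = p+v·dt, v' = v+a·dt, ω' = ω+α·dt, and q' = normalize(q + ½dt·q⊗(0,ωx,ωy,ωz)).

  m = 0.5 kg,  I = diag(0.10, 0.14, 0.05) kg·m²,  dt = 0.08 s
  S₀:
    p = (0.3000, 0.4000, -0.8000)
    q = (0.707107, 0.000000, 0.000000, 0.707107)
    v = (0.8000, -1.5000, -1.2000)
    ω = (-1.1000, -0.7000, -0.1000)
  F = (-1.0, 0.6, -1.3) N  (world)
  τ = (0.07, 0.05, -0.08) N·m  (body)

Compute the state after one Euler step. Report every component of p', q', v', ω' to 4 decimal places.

p' = (0.3640, 0.2800, -0.8960)
q' = (0.7090, -0.0113, -0.0508, 0.7033)
v' = (0.6400, -1.4040, -1.4080)
ω' = (-1.0390, -0.6746, -0.2773)

precession coupling ω×(Iω) = (-0.0063, 0.0055, 0.0308)
α = I⁻¹(τ − ω×Iω) = (0.7630, 0.3179, -2.2160)
ω' = ω + α·dt = (-1.0390, -0.6746, -0.2773)
Hamilton product q⊗(0,ω) = (0.0707107, -0.2828428, -1.2727926, -0.0707107)
q' = normalize(q + ½dt·q⊗(0,ω)) = (0.7090, -0.0113, -0.0508, 0.7033)
a = F/m = (-2.0000, 1.2000, -2.6000)
p' = p + v·dt = (0.3640, 0.2800, -0.8960)
v' = v + a·dt = (0.6400, -1.4040, -1.4080)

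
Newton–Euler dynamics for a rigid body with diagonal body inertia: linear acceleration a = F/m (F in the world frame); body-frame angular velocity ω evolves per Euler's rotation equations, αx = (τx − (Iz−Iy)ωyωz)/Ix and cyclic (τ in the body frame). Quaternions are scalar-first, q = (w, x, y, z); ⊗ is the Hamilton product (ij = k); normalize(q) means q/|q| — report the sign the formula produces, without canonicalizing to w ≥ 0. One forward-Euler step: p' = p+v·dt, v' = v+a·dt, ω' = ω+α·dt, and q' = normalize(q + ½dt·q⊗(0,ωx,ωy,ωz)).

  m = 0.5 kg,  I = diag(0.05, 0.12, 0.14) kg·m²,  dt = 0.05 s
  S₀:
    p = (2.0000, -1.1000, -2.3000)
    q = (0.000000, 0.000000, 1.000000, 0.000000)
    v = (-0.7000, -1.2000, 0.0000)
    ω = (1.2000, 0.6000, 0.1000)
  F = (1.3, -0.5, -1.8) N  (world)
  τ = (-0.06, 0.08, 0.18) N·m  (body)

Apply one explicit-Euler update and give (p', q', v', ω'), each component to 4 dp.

p' = (1.9650, -1.1600, -2.3000)
q' = (-0.0150, 0.0025, 0.9994, -0.0300)
v' = (-0.5700, -1.2500, -0.1800)
ω' = (1.1388, 0.6378, 0.1463)

a = (2.6000, -1.0000, -3.6000)
new position p' = (1.9650, -1.1600, -2.3000)
new velocity v' = (-0.5700, -1.2500, -0.1800)
(τ − ω×Iω)/I = (-1.2240, 0.7567, 0.9257)
ω + α·dt = (1.1388, 0.6378, 0.1463)
q⊗(0,ω) = (-0.6000000, 0.1000000, 0.0000000, -1.2000000)
q + ½dt·q⊗(0,ω), renormalized = (-0.0150, 0.0025, 0.9994, -0.0300)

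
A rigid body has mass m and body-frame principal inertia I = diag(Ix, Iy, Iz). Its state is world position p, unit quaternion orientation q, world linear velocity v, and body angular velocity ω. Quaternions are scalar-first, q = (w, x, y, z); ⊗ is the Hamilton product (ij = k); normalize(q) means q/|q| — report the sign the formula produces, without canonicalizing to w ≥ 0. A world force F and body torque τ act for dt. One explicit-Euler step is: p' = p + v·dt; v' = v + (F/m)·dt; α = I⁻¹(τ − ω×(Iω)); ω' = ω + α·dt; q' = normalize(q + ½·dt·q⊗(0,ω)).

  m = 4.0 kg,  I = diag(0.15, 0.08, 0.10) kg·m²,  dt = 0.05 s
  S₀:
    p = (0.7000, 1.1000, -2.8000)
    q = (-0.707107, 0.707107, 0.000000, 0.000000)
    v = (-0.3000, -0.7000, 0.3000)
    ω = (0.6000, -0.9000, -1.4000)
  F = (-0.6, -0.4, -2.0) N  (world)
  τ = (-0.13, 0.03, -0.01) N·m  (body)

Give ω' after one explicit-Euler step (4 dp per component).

precession coupling ω×(Iω) = (0.0252, -0.0420, 0.0378)
angular accel α = (-1.0347, 0.9000, -0.4780)
ω' = ω + α·dt = (0.5483, -0.8550, -1.4239)

ω' = (0.5483, -0.8550, -1.4239)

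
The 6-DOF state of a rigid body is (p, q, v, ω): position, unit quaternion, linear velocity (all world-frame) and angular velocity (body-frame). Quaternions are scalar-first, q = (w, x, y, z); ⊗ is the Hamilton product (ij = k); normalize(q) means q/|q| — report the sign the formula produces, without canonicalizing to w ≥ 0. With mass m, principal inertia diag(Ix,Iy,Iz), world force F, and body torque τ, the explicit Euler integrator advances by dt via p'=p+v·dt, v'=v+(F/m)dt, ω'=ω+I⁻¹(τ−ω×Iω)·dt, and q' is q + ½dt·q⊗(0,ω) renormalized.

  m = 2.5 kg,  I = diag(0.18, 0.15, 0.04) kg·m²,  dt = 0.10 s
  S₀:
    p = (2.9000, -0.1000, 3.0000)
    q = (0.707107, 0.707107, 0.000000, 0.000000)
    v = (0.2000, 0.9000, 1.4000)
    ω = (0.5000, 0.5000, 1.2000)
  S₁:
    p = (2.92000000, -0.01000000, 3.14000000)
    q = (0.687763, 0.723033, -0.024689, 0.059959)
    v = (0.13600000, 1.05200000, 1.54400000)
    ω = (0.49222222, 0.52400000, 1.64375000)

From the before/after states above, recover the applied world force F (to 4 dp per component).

Δv = v₁−v₀ = (-0.06400000, 0.15200000, 0.14400000)
m·(v₁−v₀)/dt = (-1.6000, 3.8000, 3.6000)

F = (-1.6000, 3.8000, 3.6000)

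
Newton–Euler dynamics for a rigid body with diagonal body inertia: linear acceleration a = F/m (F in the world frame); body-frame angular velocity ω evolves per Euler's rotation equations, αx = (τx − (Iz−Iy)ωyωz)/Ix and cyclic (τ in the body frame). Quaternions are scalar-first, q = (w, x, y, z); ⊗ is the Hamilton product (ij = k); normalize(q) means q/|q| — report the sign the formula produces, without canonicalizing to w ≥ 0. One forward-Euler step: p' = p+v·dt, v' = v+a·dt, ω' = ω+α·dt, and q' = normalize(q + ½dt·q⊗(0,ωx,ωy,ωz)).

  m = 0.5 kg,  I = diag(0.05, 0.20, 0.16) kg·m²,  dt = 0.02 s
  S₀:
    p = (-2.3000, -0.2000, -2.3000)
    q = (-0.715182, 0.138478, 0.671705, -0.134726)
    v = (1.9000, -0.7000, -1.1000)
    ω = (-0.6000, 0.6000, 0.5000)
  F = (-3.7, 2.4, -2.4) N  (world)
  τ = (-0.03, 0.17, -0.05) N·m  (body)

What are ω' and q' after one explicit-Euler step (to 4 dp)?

ω' = (-0.6072, 0.6137, 0.5005)
q' = (-0.7177, 0.1469, 0.6675, -0.1334)

(τ − ω×Iω)/I = (-0.3600, 0.6850, 0.0250)
ω' = ω + α·dt = (-0.6072, 0.6137, 0.5005)
Hamilton product q⊗(0,ω) = (-0.2525732, 0.8457973, -0.4175126, 0.1285188)
q + ½dt·q⊗(0,ω), renormalized = (-0.7177, 0.1469, 0.6675, -0.1334)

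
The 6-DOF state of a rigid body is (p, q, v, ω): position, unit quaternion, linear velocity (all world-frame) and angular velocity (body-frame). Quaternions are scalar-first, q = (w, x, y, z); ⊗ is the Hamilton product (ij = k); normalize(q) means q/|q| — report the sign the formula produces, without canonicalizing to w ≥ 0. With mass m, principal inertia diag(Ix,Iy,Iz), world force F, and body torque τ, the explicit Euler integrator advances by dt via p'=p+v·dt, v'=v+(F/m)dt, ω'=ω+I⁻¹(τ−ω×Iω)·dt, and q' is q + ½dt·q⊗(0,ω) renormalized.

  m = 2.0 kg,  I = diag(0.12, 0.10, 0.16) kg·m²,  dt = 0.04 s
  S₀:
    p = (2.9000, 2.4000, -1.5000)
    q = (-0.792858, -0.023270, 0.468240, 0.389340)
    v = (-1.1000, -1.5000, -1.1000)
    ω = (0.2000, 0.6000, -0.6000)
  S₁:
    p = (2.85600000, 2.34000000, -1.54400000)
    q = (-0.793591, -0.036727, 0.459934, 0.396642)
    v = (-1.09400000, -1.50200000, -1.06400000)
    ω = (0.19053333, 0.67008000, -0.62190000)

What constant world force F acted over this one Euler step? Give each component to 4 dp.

F = (0.3000, -0.1000, 1.8000)

velocity change Δv = (0.00600000, -0.00200000, 0.03600000)
m·(v₁−v₀)/dt = (0.3000, -0.1000, 1.8000)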